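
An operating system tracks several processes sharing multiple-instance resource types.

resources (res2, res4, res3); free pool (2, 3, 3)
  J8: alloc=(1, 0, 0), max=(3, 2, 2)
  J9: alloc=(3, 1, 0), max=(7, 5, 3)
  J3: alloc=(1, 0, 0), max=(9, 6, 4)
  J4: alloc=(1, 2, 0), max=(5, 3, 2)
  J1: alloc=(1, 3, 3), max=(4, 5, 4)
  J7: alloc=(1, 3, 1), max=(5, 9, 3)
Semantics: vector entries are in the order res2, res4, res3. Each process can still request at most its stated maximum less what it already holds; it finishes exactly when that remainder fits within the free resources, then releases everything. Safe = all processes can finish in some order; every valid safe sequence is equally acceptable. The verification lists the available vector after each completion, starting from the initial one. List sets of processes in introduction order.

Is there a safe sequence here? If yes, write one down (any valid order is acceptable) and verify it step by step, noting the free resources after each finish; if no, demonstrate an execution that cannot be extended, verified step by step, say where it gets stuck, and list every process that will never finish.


SAFE, for example via the order J8, J1, J7, J4, J9, J3.
Key observation: J8 is the earliest step where a requested resource binds exactly: need (2, 2, 2), pool (2, 3, 3) at its turn.
Verifying each step:
  pool = (2, 3, 3)
  J8 needs (2, 2, 2) <= (2, 3, 3) -> finishes; pool += (1, 0, 0) = (3, 3, 3)
  J1 needs (3, 2, 1) <= (3, 3, 3) -> finishes; pool += (1, 3, 3) = (4, 6, 6)
  J7 needs (4, 6, 2) <= (4, 6, 6) -> finishes; pool += (1, 3, 1) = (5, 9, 7)
  J4 needs (4, 1, 2) <= (5, 9, 7) -> finishes; pool += (1, 2, 0) = (6, 11, 7)
  J9 needs (4, 4, 3) <= (6, 11, 7) -> finishes; pool += (3, 1, 0) = (9, 12, 7)
  J3 needs (8, 6, 4) <= (9, 12, 7) -> finishes; pool += (1, 0, 0) = (10, 12, 7)


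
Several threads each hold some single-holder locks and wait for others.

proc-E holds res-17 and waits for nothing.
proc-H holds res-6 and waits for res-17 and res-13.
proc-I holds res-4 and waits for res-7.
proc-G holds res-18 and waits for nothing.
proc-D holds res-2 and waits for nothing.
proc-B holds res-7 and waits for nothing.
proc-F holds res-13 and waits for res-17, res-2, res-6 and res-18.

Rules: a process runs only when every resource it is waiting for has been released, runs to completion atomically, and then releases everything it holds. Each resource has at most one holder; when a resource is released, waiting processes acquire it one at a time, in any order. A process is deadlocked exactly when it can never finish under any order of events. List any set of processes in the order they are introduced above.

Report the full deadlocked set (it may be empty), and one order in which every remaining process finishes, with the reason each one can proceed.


The deadlocked set is proc-H and proc-F.
Key observation: the waits loop around proc-H -> proc-F -> proc-H with no way out; no other process is dragged down with it.
A valid finishing order for the others: proc-E, proc-D, proc-G, proc-B, proc-I.
Check, step by step:
  proc-E waits on nothing -> runs at once and releases res-17
  proc-D waits on nothing -> runs at once and releases res-2
  proc-G waits on nothing -> runs at once and releases res-18
  proc-B waits on nothing -> runs at once and releases res-7
  proc-I: everything it awaited (res-7) is free; runs, freeing res-4


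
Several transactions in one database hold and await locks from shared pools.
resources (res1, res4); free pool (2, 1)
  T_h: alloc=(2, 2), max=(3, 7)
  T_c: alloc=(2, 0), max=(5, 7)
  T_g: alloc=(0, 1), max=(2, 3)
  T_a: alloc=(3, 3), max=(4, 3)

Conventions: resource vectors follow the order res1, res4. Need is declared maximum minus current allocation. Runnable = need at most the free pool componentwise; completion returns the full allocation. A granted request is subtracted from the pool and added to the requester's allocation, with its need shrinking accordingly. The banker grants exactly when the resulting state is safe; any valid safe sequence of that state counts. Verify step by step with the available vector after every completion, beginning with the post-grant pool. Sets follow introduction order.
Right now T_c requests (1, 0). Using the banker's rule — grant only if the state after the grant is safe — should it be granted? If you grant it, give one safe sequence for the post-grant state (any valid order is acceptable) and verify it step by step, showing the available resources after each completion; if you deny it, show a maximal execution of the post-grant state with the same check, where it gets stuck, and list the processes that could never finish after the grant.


GRANT. The post-grant state is safe; one safe sequence: T_a, T_g, T_h, T_c.
Key observation: even at the reduced pool (1, 1), T_a fits immediately, so safety survives the grant.
Step-by-step check of the post-grant state:
  pool = (1, 1)
  T_a needs (1, 0) <= (1, 1) -> finishes; pool += (3, 3) = (4, 4)
  T_g needs (2, 2) <= (4, 4) -> finishes; pool += (0, 1) = (4, 5)
  T_h needs (1, 5) <= (4, 5) -> finishes; pool += (2, 2) = (6, 7)
  T_c needs (2, 7) <= (6, 7) -> finishes; pool += (3, 0) = (9, 7)


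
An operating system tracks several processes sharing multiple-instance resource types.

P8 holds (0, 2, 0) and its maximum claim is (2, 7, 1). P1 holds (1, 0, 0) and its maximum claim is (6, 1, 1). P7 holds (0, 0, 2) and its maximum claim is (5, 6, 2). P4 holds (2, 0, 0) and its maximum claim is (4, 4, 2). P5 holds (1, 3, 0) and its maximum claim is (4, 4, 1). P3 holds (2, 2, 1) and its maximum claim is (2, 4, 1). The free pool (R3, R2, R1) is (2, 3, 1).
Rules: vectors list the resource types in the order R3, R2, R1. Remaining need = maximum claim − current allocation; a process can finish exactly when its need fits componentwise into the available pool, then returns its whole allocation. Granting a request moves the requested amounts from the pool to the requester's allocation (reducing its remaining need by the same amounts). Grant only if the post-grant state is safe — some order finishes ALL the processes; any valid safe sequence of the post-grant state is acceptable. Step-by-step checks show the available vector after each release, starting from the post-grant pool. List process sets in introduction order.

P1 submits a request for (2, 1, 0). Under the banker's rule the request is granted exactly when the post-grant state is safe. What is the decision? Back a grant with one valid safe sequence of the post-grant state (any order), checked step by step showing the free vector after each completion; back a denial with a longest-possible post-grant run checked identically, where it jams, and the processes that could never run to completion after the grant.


GRANT — the state after the grant stays safe, e.g. via P3, P4, P1, P5, P8, P7.
Key observation: with (0, 2, 1) left after the transfer, P3 can run at once — the state stays safe.
Check on the post-grant state, step by step:
  pool = (0, 2, 1)
  P3 needs (0, 2, 0) <= (0, 2, 1) -> finishes; pool += (2, 2, 1) = (2, 4, 2)
  P4 needs (2, 4, 2) <= (2, 4, 2) -> finishes; pool += (2, 0, 0) = (4, 4, 2)
  P1 needs (3, 0, 1) <= (4, 4, 2) -> finishes; pool += (3, 1, 0) = (7, 5, 2)
  P5 needs (3, 1, 1) <= (7, 5, 2) -> finishes; pool += (1, 3, 0) = (8, 8, 2)
  P8 needs (2, 5, 1) <= (8, 8, 2) -> finishes; pool += (0, 2, 0) = (8, 10, 2)
  P7 needs (5, 6, 0) <= (8, 10, 2) -> finishes; pool += (0, 0, 2) = (8, 10, 4)


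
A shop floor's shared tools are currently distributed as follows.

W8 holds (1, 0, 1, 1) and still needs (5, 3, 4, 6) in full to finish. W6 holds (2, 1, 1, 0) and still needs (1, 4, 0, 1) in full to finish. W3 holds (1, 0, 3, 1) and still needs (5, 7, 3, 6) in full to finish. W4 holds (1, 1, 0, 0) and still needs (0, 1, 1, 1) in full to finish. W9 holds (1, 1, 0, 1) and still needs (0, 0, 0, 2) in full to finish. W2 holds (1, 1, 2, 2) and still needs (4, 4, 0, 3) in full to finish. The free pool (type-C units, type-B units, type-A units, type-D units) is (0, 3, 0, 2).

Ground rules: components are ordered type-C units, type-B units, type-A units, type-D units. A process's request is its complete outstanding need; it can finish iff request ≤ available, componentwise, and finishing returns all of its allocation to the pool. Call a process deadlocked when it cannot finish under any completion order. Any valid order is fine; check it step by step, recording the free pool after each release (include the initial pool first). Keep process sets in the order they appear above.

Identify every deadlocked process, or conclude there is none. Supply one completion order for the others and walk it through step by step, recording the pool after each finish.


Deadlocked: W8 and W3.
Key observation: even finishing W9, W6, W4, W2 leaves just (5, 7, 3, 5) free — too little type-D units for any of the remaining processes.
The rest can finish in the order W9, W6, W4, W2. Walking it through:
  pool = (0, 3, 0, 2)
  W9 needs (0, 0, 0, 2) <= (0, 3, 0, 2) -> finishes; pool += (1, 1, 0, 1) = (1, 4, 0, 3)
  W6 needs (1, 4, 0, 1) <= (1, 4, 0, 3) -> finishes; pool += (2, 1, 1, 0) = (3, 5, 1, 3)
  W4 needs (0, 1, 1, 1) <= (3, 5, 1, 3) -> finishes; pool += (1, 1, 0, 0) = (4, 6, 1, 3)
  W2 needs (4, 4, 0, 3) <= (4, 6, 1, 3) -> finishes; pool += (1, 1, 2, 2) = (5, 7, 3, 5)
The blocked processes can never fit:
  W8 still needs (5, 3, 4, 6) but only (5, 7, 3, 5) is free — short on type-A units and type-D units
  W3 still needs (5, 7, 3, 6) but only (5, 7, 3, 5) is free — short on type-D units


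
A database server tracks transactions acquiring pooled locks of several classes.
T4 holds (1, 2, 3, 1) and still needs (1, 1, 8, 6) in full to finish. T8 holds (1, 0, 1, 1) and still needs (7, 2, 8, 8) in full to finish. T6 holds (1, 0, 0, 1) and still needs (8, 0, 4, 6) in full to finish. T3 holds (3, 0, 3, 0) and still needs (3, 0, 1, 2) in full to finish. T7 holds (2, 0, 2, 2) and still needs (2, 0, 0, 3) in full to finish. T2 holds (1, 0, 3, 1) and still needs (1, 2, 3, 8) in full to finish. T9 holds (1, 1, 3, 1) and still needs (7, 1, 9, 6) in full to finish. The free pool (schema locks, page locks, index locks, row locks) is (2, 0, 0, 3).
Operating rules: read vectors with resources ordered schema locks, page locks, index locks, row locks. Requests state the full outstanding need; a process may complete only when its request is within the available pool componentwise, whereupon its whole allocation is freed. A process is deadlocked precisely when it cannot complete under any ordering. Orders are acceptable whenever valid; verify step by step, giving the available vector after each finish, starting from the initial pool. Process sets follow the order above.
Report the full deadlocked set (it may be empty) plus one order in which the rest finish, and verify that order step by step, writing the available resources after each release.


Deadlocked set: T4, T8, T6, T2 and T9.
Key observation: the wall is row locks: completing T7, T3 brings the pool only to (7, 0, 5, 5), and all the rest need more.
One completion order for the rest: T7, T3. Step-by-step check:
  pool = (2, 0, 0, 3)
  T7: need (2, 0, 0, 3) fits (2, 0, 0, 3); releases (2, 0, 2, 2), pool now (4, 0, 2, 5)
  T3: need (3, 0, 1, 2) fits (4, 0, 2, 5); releases (3, 0, 3, 0), pool now (7, 0, 5, 5)
None of the blocked processes ever fits:
  T4 still needs (1, 1, 8, 6) but only (7, 0, 5, 5) is free — short on page locks, index locks and row locks
  T8 still needs (7, 2, 8, 8) but only (7, 0, 5, 5) is free — short on page locks, index locks and row locks
  T6 still needs (8, 0, 4, 6) but only (7, 0, 5, 5) is free — short on schema locks and row locks
  T2 still needs (1, 2, 3, 8) but only (7, 0, 5, 5) is free — short on page locks and row locks
  T9 still needs (7, 1, 9, 6) but only (7, 0, 5, 5) is free — short on page locks, index locks and row locks


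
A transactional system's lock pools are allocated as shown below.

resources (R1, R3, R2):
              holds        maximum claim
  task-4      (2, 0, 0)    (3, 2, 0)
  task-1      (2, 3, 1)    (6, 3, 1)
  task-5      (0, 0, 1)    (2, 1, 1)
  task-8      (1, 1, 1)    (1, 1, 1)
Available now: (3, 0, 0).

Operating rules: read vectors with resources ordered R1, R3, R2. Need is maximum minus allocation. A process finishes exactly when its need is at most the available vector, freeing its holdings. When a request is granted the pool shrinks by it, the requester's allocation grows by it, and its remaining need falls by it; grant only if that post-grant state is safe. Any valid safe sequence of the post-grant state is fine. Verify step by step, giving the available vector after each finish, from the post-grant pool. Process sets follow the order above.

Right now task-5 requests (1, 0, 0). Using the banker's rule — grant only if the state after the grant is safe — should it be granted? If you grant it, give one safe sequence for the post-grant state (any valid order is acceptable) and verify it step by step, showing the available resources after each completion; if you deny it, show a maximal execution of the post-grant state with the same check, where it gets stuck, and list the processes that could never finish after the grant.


GRANT. The post-grant state is safe; one safe sequence: task-8, task-5, task-1, task-4.
Key observation: granting shrinks the pool to (2, 0, 0), yet task-8 still fits and the chain goes through.
Step-by-step check of the post-grant state:
  pool = (2, 0, 0)
  task-8 needs (0, 0, 0) <= (2, 0, 0) -> finishes; pool += (1, 1, 1) = (3, 1, 1)
  task-5 needs (1, 1, 0) <= (3, 1, 1) -> finishes; pool += (1, 0, 1) = (4, 1, 2)
  task-1 needs (4, 0, 0) <= (4, 1, 2) -> finishes; pool += (2, 3, 1) = (6, 4, 3)
  task-4 needs (1, 2, 0) <= (6, 4, 3) -> finishes; pool += (2, 0, 0) = (8, 4, 3)


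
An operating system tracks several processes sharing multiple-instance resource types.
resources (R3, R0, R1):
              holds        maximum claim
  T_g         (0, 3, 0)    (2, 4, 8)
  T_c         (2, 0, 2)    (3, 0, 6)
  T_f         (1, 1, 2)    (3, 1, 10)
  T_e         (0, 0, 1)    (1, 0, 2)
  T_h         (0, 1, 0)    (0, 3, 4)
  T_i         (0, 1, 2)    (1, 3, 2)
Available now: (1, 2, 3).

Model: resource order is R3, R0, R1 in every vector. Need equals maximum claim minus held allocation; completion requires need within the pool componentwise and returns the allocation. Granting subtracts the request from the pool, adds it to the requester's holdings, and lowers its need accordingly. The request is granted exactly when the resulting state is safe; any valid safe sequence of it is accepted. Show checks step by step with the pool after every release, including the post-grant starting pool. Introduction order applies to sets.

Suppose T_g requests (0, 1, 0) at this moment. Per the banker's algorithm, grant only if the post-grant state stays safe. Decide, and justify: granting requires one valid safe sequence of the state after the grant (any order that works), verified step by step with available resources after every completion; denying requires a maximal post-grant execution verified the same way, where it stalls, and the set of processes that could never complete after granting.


DENY — the pretend-granted state is unsafe.
Key observation: after T_e, T_c the pool peaks at (3, 1, 6), and each blocked process is short somewhere: T_g on R1; T_f on R1; T_h on R0; T_i on R0.
Pretend the grant happened; the run T_e, T_c goes as far as possible. Step-by-step check:
  pool = (1, 1, 3)
  run T_e (needs (1, 0, 1), free (1, 1, 3)); after release of (0, 0, 1) the pool is (1, 1, 4)
  run T_c (needs (1, 0, 4), free (1, 1, 4)); after release of (2, 0, 2) the pool is (3, 1, 6)
  blocked: T_g wants (2, 0, 8), pool (3, 1, 6) — not enough R1
  blocked: T_f wants (2, 0, 8), pool (3, 1, 6) — not enough R1
  blocked: T_h wants (0, 2, 4), pool (3, 1, 6) — not enough R0
  blocked: T_i wants (1, 2, 0), pool (3, 1, 6) — not enough R0
Post-grant, the permanently blocked set is T_g, T_f, T_h and T_i.


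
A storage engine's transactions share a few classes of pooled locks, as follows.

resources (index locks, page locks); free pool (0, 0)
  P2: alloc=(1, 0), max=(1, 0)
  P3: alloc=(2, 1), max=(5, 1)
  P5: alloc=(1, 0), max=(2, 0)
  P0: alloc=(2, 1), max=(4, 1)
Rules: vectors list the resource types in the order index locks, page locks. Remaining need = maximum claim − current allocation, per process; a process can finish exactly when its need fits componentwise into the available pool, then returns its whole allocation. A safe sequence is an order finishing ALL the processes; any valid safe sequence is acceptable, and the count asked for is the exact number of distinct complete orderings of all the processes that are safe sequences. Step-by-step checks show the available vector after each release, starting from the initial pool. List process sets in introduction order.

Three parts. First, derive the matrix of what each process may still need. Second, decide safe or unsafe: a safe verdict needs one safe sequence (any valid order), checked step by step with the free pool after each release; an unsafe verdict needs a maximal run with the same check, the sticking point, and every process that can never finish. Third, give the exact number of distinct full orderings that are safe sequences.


(1) Remaining need (order index locks, page locks):
  P2: (0, 0)
  P3: (3, 0)
  P5: (1, 0)
  P0: (2, 0)
(2) SAFE. One safe sequence: P2, P5, P0, P3.
Key observation: the order's first zero-slack moment is P5 ((1, 0) needed, (1, 0) free — a requested resource with nothing to spare).
Verifying each step:
  pool = (0, 0)
  P2: need (0, 0) fits (0, 0); releases (1, 0), pool now (1, 0)
  P5: need (1, 0) fits (1, 0); releases (1, 0), pool now (2, 0)
  P0: need (2, 0) fits (2, 0); releases (2, 1), pool now (4, 1)
  P3: need (3, 0) fits (4, 1); releases (2, 1), pool now (6, 2)
(3) The exact count: 1 of the possible complete orderings is a safe sequence.


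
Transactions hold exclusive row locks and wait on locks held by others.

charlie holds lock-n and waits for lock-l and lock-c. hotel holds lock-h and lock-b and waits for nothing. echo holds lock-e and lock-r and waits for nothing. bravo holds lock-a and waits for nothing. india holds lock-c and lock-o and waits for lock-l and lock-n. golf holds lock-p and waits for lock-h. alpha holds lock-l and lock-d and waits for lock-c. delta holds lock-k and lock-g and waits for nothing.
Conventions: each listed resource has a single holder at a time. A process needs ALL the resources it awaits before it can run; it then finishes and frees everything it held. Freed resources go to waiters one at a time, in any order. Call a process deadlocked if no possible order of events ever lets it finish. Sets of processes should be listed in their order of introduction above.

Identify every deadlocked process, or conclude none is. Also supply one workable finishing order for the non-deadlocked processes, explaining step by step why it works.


Deadlocked set: charlie, india and alpha.
Key observation: the knot is the closed ring of waits charlie -> india -> charlie; alpha is caught in further circular waits.
The rest can finish in the order echo, bravo, hotel, golf, delta.
Walking it through:
  echo: no waits; runs immediately, freeing lock-e and lock-r
  bravo: no waits; runs immediately, freeing lock-a
  hotel: no waits; runs immediately, freeing lock-h and lock-b
  golf waits on lock-h — all released -> runs and releases lock-p
  delta: no waits; runs immediately, freeing lock-k and lock-g


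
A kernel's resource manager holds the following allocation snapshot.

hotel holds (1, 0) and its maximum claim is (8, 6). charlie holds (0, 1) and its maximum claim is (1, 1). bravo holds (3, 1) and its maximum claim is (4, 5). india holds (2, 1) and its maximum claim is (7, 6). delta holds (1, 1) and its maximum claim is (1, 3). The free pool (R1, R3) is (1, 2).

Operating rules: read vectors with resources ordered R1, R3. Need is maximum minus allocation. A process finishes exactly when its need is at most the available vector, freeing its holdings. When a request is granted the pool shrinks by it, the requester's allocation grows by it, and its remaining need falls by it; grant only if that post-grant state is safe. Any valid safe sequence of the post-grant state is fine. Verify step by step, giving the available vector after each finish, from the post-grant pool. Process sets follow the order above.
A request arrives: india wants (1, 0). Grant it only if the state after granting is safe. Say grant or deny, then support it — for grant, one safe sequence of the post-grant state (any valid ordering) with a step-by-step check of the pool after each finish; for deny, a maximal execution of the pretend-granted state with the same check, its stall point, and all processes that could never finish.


GRANT: granting preserves safety; a valid post-grant sequence is delta, charlie, bravo, india, hotel.
Key observation: granting shrinks the pool to (0, 2), yet delta still fits and the chain goes through.
Check on the post-grant state, step by step:
  pool = (0, 2)
  delta needs (0, 2) <= (0, 2) -> finishes; pool += (1, 1) = (1, 3)
  charlie needs (1, 0) <= (1, 3) -> finishes; pool += (0, 1) = (1, 4)
  bravo needs (1, 4) <= (1, 4) -> finishes; pool += (3, 1) = (4, 5)
  india needs (4, 5) <= (4, 5) -> finishes; pool += (3, 1) = (7, 6)
  hotel needs (7, 6) <= (7, 6) -> finishes; pool += (1, 0) = (8, 6)


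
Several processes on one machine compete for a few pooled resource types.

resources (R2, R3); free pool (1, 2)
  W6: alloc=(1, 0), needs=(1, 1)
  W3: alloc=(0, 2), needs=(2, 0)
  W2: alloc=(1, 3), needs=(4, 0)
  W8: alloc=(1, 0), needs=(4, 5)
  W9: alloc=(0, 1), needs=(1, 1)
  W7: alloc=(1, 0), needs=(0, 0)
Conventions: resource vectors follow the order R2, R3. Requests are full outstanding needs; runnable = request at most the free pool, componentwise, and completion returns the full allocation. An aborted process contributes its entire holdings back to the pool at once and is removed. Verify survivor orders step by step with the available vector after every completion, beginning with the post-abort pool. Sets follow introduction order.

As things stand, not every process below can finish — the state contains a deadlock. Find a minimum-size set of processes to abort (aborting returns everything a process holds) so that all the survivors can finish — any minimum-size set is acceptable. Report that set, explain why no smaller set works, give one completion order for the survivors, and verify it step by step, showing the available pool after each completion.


Abort W8.
Key observation: W2 was stuck for good until W8 gave back (1, 0); in the order shown it finishes at step 5.
Minimality: the empty abort set fails — the state is deadlocked as it stands.
Survivors finish in the order: W6, W7, W3, W9, W2. Step-by-step check (pool after the aborts first):
  pool = (2, 2)
  W6 needs (1, 1) <= (2, 2) -> finishes; pool += (1, 0) = (3, 2)
  W7 needs (0, 0) <= (3, 2) -> finishes; pool += (1, 0) = (4, 2)
  W3 needs (2, 0) <= (4, 2) -> finishes; pool += (0, 2) = (4, 4)
  W9 needs (1, 1) <= (4, 4) -> finishes; pool += (0, 1) = (4, 5)
  W2 needs (4, 0) <= (4, 5) -> finishes; pool += (1, 3) = (5, 8)


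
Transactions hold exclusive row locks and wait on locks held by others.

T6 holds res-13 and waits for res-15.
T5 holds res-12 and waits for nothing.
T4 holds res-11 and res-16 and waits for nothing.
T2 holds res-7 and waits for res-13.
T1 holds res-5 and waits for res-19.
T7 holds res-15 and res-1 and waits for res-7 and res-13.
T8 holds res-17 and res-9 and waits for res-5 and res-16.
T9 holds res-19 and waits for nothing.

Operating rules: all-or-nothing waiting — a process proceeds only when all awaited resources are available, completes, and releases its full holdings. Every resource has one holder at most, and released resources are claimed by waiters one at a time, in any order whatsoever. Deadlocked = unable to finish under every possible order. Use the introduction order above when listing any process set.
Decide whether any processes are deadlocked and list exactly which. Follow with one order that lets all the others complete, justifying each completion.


Deadlocked set: T6, T2 and T7.
Key observation: T6 -> T7 -> T6 is a circular wait — nothing in it can go first; T2 is caught in further circular waits.
The rest can finish in the order T9, T4, T1, T8, T5.
Check, step by step:
  T9: no waits; runs immediately, freeing res-19
  T4: no waits; runs immediately, freeing res-11 and res-16
  T1: everything it awaited (res-19) is free; runs, freeing res-5
  T8: everything it awaited (res-5 and res-16) is free; runs, freeing res-17 and res-9
  T5: no waits; runs immediately, freeing res-12


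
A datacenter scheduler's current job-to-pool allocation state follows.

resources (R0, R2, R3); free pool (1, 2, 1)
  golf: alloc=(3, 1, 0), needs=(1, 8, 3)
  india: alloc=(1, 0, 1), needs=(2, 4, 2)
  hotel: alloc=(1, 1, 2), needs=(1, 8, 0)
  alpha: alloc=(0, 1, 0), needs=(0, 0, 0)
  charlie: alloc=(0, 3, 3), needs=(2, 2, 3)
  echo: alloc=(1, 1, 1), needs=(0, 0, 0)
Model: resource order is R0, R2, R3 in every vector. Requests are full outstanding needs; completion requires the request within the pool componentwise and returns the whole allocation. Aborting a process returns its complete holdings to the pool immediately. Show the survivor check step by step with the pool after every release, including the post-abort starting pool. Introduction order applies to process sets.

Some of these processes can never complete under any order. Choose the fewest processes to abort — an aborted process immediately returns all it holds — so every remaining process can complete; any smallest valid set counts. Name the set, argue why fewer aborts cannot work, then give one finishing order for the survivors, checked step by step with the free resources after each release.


Minimum abort set: hotel.
Key observation: the deadlocked golf becomes finishable only because hotel released (1, 1, 2); it completes at step 4 below.
No smaller set exists: with zero aborts the deadlock remains.
Survivors finish in the order: echo, charlie, alpha, golf, india. Check, step by step (pool after the aborts first):
  pool = (2, 3, 3)
  run echo (needs (0, 0, 0), free (2, 3, 3)); after release of (1, 1, 1) the pool is (3, 4, 4)
  run charlie (needs (2, 2, 3), free (3, 4, 4)); after release of (0, 3, 3) the pool is (3, 7, 7)
  run alpha (needs (0, 0, 0), free (3, 7, 7)); after release of (0, 1, 0) the pool is (3, 8, 7)
  run golf (needs (1, 8, 3), free (3, 8, 7)); after release of (3, 1, 0) the pool is (6, 9, 7)
  run india (needs (2, 4, 2), free (6, 9, 7)); after release of (1, 0, 1) the pool is (7, 9, 8)


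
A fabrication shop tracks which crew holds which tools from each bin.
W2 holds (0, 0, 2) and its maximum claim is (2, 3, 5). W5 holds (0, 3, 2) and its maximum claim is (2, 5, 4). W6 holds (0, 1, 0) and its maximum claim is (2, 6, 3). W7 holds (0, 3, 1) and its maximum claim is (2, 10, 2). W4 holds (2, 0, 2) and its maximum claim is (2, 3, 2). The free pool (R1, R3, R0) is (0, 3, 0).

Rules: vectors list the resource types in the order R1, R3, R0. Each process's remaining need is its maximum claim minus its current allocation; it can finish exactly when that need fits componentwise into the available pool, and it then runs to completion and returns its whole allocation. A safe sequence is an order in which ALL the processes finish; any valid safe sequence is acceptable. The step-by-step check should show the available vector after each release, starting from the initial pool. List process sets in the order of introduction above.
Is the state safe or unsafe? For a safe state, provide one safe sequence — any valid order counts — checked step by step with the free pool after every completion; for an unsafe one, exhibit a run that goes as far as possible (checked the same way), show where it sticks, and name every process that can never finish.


SAFE — a valid safe sequence is W4, W5, W6, W2, W7.
Key observation: W4 is the earliest step where a requested resource binds exactly: need (0, 3, 0), pool (0, 3, 0) at its turn.
Step-by-step check:
  pool = (0, 3, 0)
  W4: need (0, 3, 0) fits (0, 3, 0); releases (2, 0, 2), pool now (2, 3, 2)
  W5: need (2, 2, 2) fits (2, 3, 2); releases (0, 3, 2), pool now (2, 6, 4)
  W6: need (2, 5, 3) fits (2, 6, 4); releases (0, 1, 0), pool now (2, 7, 4)
  W2: need (2, 3, 3) fits (2, 7, 4); releases (0, 0, 2), pool now (2, 7, 6)
  W7: need (2, 7, 1) fits (2, 7, 6); releases (0, 3, 1), pool now (2, 10, 7)


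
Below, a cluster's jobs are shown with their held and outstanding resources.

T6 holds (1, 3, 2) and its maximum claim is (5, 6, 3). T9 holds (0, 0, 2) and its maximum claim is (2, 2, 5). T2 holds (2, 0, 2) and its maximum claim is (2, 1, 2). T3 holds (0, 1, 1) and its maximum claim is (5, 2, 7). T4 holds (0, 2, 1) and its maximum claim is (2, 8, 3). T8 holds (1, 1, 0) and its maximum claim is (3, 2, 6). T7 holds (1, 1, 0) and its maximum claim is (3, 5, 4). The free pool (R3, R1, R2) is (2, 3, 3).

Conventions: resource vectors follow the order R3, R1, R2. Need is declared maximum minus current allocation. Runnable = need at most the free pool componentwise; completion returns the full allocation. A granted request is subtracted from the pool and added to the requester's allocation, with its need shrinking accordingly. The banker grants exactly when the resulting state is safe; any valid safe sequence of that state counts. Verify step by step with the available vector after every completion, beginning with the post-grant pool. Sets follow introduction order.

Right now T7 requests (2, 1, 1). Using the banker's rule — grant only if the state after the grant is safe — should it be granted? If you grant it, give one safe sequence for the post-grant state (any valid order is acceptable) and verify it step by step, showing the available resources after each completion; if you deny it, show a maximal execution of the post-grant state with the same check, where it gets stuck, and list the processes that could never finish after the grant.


GRANT. The post-grant state is safe; one safe sequence: T2, T9, T8, T7, T6, T4, T3.
Key observation: the transfer keeps a workable pool ((0, 2, 2)); T2 starts the safe sequence.
Step-by-step check of the post-grant state:
  pool = (0, 2, 2)
  T2 needs (0, 1, 0) <= (0, 2, 2) -> finishes; pool += (2, 0, 2) = (2, 2, 4)
  T9 needs (2, 2, 3) <= (2, 2, 4) -> finishes; pool += (0, 0, 2) = (2, 2, 6)
  T8 needs (2, 1, 6) <= (2, 2, 6) -> finishes; pool += (1, 1, 0) = (3, 3, 6)
  T7 needs (0, 3, 3) <= (3, 3, 6) -> finishes; pool += (3, 2, 1) = (6, 5, 7)
  T6 needs (4, 3, 1) <= (6, 5, 7) -> finishes; pool += (1, 3, 2) = (7, 8, 9)
  T4 needs (2, 6, 2) <= (7, 8, 9) -> finishes; pool += (0, 2, 1) = (7, 10, 10)
  T3 needs (5, 1, 6) <= (7, 10, 10) -> finishes; pool += (0, 1, 1) = (7, 11, 11)


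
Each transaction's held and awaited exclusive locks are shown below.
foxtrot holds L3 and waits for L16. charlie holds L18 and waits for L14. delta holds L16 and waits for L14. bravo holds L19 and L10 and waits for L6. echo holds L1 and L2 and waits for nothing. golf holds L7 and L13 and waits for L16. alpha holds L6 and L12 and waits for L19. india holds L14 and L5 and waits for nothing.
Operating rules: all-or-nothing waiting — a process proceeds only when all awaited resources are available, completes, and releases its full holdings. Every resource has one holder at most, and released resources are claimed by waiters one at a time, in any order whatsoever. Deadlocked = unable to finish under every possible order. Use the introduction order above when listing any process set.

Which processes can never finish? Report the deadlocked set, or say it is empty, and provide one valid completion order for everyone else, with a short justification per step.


The deadlocked set is bravo and alpha.
Key observation: bravo -> alpha -> bravo is a circular wait — nothing in it can go first; no other process is dragged down with it.
One completion order for the rest: echo, india, delta, golf, charlie, foxtrot.
Check, step by step:
  echo: no waits; runs immediately, freeing L1 and L2
  india: no waits; runs immediately, freeing L14 and L5
  run delta (all its waits — L14 — are resolved); releases L16
  run golf (all its waits — L16 — are resolved); releases L7 and L13
  run charlie (all its waits — L14 — are resolved); releases L18
  run foxtrot (all its waits — L16 — are resolved); releases L3


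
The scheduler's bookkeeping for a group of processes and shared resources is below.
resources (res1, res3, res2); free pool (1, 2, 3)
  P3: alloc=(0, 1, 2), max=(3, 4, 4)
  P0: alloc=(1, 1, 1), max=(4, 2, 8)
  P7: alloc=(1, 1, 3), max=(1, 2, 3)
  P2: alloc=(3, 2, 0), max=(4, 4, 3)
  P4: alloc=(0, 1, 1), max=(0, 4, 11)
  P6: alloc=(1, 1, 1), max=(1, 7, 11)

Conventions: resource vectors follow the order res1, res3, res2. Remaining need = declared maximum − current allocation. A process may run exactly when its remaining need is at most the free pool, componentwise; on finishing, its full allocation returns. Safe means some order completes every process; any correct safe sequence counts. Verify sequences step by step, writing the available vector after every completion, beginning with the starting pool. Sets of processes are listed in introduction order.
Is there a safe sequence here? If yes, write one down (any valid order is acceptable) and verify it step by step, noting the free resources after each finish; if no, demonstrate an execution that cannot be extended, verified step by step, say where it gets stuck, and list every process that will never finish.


UNSAFE.
Key observation: the wall is res2: completing P7, P2, P3, P0 brings the pool only to (6, 7, 9), and all the rest need more.
A maximal execution: P7, P2, P3, P0 — then nothing else fits. Check, step by step:
  pool = (1, 2, 3)
  P7: need (0, 1, 0) fits (1, 2, 3); releases (1, 1, 3), pool now (2, 3, 6)
  P2: need (1, 2, 3) fits (2, 3, 6); releases (3, 2, 0), pool now (5, 5, 6)
  P3: need (3, 3, 2) fits (5, 5, 6); releases (0, 1, 2), pool now (5, 6, 8)
  P0: need (3, 1, 7) fits (5, 6, 8); releases (1, 1, 1), pool now (6, 7, 9)
  P4 cannot run: need (0, 3, 10) vs free (6, 7, 9) (insufficient res2)
  P6 cannot run: need (0, 6, 10) vs free (6, 7, 9) (insufficient res2)
Never able to finish: P4 and P6.


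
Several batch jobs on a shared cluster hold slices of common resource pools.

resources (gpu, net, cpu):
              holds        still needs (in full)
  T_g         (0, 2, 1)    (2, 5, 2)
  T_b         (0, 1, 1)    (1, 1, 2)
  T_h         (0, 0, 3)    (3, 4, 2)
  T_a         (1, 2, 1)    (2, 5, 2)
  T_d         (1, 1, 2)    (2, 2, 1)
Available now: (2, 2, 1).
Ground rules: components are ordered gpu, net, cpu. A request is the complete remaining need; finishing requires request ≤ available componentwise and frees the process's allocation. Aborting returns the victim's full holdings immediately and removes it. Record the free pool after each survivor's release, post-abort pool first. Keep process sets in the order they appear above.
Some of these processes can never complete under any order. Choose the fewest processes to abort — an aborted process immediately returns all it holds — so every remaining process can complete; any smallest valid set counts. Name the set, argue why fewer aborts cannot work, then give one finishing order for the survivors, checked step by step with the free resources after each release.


The answer: abort T_g.
Key observation: aborting T_g returns (0, 2, 1), and T_a — hopeless before — runs at step 4 with the returned capacity in the pool.
Minimality: the empty abort set fails — the state is deadlocked as it stands.
Survivors finish in the order: T_b, T_d, T_h, T_a. Walking it through (pool after the aborts first):
  pool = (2, 4, 2)
  T_b: need (1, 1, 2) fits (2, 4, 2); releases (0, 1, 1), pool now (2, 5, 3)
  T_d: need (2, 2, 1) fits (2, 5, 3); releases (1, 1, 2), pool now (3, 6, 5)
  T_h: need (3, 4, 2) fits (3, 6, 5); releases (0, 0, 3), pool now (3, 6, 8)
  T_a: need (2, 5, 2) fits (3, 6, 8); releases (1, 2, 1), pool now (4, 8, 9)


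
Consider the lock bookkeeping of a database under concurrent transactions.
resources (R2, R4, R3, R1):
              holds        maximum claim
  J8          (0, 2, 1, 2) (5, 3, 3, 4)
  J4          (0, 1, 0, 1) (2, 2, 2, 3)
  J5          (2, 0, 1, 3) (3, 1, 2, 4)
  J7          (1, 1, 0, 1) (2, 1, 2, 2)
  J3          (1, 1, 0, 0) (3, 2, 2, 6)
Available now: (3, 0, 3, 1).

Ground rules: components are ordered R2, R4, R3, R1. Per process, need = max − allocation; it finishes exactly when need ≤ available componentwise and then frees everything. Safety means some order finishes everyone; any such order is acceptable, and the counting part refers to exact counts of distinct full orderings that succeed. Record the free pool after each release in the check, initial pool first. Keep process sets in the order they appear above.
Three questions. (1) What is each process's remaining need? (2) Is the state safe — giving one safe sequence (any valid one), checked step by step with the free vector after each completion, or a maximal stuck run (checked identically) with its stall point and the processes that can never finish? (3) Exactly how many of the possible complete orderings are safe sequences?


(1) Remaining need (order R2, R4, R3, R1):
  J8: (5, 1, 2, 2)
  J4: (2, 1, 2, 2)
  J5: (1, 1, 1, 1)
  J7: (1, 0, 2, 1)
  J3: (2, 1, 2, 6)
(2) The state is SAFE; one workable sequence: J7, J5, J4, J8, J3.
Key observation: at J7 the run first touches a limit — (1, 0, 2, 1) against (3, 0, 3, 1), exact on a resource it actually requests.
Walking it through:
  pool = (3, 0, 3, 1)
  J7 needs (1, 0, 2, 1) <= (3, 0, 3, 1) -> finishes; pool += (1, 1, 0, 1) = (4, 1, 3, 2)
  J5 needs (1, 1, 1, 1) <= (4, 1, 3, 2) -> finishes; pool += (2, 0, 1, 3) = (6, 1, 4, 5)
  J4 needs (2, 1, 2, 2) <= (6, 1, 4, 5) -> finishes; pool += (0, 1, 0, 1) = (6, 2, 4, 6)
  J8 needs (5, 1, 2, 2) <= (6, 2, 4, 6) -> finishes; pool += (0, 2, 1, 2) = (6, 4, 5, 8)
  J3 needs (2, 1, 2, 6) <= (6, 4, 5, 8) -> finishes; pool += (1, 1, 0, 0) = (7, 5, 5, 8)
(3) Precisely 6 of the possible complete orderings are safe sequences.


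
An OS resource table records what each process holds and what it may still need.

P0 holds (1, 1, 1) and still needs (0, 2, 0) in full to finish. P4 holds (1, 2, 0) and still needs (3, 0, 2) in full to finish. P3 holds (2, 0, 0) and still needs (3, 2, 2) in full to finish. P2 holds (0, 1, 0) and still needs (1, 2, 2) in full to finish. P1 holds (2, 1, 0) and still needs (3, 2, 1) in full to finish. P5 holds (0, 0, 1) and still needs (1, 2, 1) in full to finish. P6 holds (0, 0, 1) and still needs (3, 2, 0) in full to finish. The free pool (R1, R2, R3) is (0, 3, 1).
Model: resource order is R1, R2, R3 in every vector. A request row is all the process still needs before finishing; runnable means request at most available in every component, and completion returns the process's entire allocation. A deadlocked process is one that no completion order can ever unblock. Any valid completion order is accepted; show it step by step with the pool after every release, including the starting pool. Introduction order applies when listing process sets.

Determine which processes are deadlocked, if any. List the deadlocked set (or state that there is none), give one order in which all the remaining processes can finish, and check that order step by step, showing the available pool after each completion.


Deadlocked set: P4, P3, P1 and P6.
Key observation: P0, P2, P5 can finish, but then (1, 5, 3) is all there is, and the blocked group's R1 demands exceed it.
The rest can finish in the order P0, P2, P5. Walking it through:
  pool = (0, 3, 1)
  P0 needs (0, 2, 0) <= (0, 3, 1) -> finishes; pool += (1, 1, 1) = (1, 4, 2)
  P2 needs (1, 2, 2) <= (1, 4, 2) -> finishes; pool += (0, 1, 0) = (1, 5, 2)
  P5 needs (1, 2, 1) <= (1, 5, 2) -> finishes; pool += (0, 0, 1) = (1, 5, 3)
The blocked processes can never fit:
  P4 cannot run: need (3, 0, 2) vs free (1, 5, 3) (insufficient R1)
  P3 cannot run: need (3, 2, 2) vs free (1, 5, 3) (insufficient R1)
  P1 cannot run: need (3, 2, 1) vs free (1, 5, 3) (insufficient R1)
  P6 cannot run: need (3, 2, 0) vs free (1, 5, 3) (insufficient R1)
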